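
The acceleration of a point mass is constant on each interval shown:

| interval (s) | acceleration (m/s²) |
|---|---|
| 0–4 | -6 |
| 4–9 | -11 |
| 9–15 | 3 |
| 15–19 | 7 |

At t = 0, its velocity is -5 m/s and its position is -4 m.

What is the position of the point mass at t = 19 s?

-1012.5 m

On each constant-a segment, Δv = aΔt and Δx = v₀Δt + ½aΔt²; chain segment to segment.
0–4 s: v starts -5 m/s; Δx = -5·4 + ½·-6·4² = -68 m; v ends -29 m/s.
4–9 s: v starts -29 m/s; Δx = -29·5 + ½·-11·5² = -282.5 m; v ends -84 m/s.
9–15 s: v starts -84 m/s; Δx = -84·6 + ½·3·6² = -450 m; v ends -66 m/s.
15–19 s: v starts -66 m/s; Δx = -66·4 + ½·7·4² = -208 m; v ends -38 m/s.
x(19) = -4 + Σ Δx = -1012.5 m.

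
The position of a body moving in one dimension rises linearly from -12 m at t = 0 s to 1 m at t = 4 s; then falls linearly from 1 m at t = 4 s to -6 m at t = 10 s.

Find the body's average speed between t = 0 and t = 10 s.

Average speed = (total path length)/(elapsed time); on a piecewise-linear x-t graph the path length is Σ|Δx|.
0–4 s: |Δx| = |1 − -12| = 13 m
4–10 s: |Δx| = |-6 − 1| = 7 m
Total path = 20 m; average speed = 20/10 = 2 m/s.

2 m/s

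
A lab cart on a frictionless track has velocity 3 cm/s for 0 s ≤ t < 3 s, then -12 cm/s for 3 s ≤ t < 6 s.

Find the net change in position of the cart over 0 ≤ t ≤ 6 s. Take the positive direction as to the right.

-27 cm

Displacement is the signed area under the v-t curve.
0–3 s: 3 × 3 = 9 cm
3–6 s: -12 × 3 = -36 cm
Net displacement = -27 cm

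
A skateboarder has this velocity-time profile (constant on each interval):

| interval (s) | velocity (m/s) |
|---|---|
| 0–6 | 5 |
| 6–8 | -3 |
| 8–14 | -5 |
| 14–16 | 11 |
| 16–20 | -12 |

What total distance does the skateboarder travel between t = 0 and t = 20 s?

136 m

Total distance travelled is ∫|v| dt — sum the magnitudes of each area piece.
0–6 s: |5| × 6 = 30 m
6–8 s: |-3| × 2 = 6 m
8–14 s: |-5| × 6 = 30 m
14–16 s: |11| × 2 = 22 m
16–20 s: |-12| × 4 = 48 m
Total distance = 136 m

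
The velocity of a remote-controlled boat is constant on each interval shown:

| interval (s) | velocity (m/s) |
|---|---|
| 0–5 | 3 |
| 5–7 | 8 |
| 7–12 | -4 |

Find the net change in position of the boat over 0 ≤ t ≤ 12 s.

11 m

Net displacement equals the area under the velocity-time graph (areas below the axis count negative).
0–5 s: 3 × 5 = 15 m
5–7 s: 8 × 2 = 16 m
7–12 s: -4 × 5 = -20 m
Net displacement = 11 m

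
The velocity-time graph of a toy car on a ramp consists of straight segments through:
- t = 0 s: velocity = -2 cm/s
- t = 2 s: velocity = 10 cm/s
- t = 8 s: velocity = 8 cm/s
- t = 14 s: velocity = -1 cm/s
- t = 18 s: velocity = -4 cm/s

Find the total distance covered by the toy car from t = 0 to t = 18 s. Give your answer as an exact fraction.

Total distance travelled is ∫|v| dt — sum the magnitudes of each area piece.
0–2 s: v = 0 at t = 1/3 s; triangle areas 1/3 + 25/3 = 26/3 cm
2–8 s: |½(10 + 8)(6)| = 54 cm
8–14 s: v = 0 at t = 40/3 s; triangle areas 64/3 + 1/3 = 65/3 cm
14–18 s: |½(-1 + -4)(4)| = 10 cm
Total distance = 283/3 cm

283/3 cm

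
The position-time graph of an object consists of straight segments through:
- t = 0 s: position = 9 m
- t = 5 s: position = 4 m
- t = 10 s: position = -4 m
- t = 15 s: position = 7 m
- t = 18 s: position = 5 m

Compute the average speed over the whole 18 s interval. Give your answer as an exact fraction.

13/9 m/s

Average speed = (total path length)/(elapsed time); on a piecewise-linear x-t graph the path length is Σ|Δx|.
0–5 s: |Δx| = |4 − 9| = 5 m
5–10 s: |Δx| = |-4 − 4| = 8 m
10–15 s: |Δx| = |7 − -4| = 11 m
15–18 s: |Δx| = |5 − 7| = 2 m
Total path = 26 m; average speed = 26/18 = 13/9 m/s.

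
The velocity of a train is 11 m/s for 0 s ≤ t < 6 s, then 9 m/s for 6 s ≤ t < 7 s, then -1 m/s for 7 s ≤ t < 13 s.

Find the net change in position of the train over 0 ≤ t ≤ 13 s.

Net displacement equals the area under the velocity-time graph (areas below the axis count negative).
0–6 s: 11 × 6 = 66 m
6–7 s: 9 × 1 = 9 m
7–13 s: -1 × 6 = -6 m
Net displacement = 69 m

69 m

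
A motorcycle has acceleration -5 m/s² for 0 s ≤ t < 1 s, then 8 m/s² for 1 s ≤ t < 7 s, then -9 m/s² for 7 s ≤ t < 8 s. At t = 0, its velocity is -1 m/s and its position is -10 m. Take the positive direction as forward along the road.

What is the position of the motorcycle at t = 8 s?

132 m

On each constant-a segment, Δv = aΔt and Δx = v₀Δt + ½aΔt²; chain segment to segment.
0–1 s: v starts -1 m/s; Δx = -1·1 + ½·-5·1² = -3.5 m; v ends -6 m/s.
1–7 s: v starts -6 m/s; Δx = -6·6 + ½·8·6² = 108 m; v ends 42 m/s.
7–8 s: v starts 42 m/s; Δx = 42·1 + ½·-9·1² = 37.5 m; v ends 33 m/s.
x(8) = -10 + Σ Δx = 132 m.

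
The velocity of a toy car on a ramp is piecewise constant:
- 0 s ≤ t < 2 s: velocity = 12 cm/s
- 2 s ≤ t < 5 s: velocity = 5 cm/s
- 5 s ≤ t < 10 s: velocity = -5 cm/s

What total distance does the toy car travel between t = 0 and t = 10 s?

64 cm

Total distance travelled is ∫|v| dt — sum the magnitudes of each area piece.
0–2 s: |12| × 2 = 24 cm
2–5 s: |5| × 3 = 15 cm
5–10 s: |-5| × 5 = 25 cm
Total distance = 64 cm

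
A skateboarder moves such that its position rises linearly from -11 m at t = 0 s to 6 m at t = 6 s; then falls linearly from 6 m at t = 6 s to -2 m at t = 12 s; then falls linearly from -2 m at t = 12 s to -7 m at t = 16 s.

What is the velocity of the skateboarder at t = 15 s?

-1.25 m/s

Velocity is the slope of the x-t graph on 12–16 s: (-7 − -2)/(16 − 12) = -1.25 m/s.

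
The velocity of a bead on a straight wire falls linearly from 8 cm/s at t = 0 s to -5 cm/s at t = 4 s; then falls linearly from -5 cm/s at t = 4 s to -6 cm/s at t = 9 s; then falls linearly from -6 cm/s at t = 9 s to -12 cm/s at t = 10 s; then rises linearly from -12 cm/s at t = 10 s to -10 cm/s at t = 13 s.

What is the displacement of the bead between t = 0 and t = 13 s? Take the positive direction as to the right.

Displacement is the signed area under the v-t curve.
0–4 s: ½(8 + -5)(4) = 6 cm
4–9 s: ½(-5 + -6)(5) = -27.5 cm
9–10 s: ½(-6 + -12)(1) = -9 cm
10–13 s: ½(-12 + -10)(3) = -33 cm
Net displacement = -63.5 cm

-63.5 cm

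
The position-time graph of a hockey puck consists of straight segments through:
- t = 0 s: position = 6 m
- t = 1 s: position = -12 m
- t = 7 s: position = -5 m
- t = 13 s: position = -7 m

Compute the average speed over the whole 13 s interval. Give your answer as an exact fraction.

Average speed = (total path length)/(elapsed time); on a piecewise-linear x-t graph the path length is Σ|Δx|.
0–1 s: |Δx| = |-12 − 6| = 18 m
1–7 s: |Δx| = |-5 − -12| = 7 m
7–13 s: |Δx| = |-7 − -5| = 2 m
Total path = 27 m; average speed = 27/13 = 27/13 m/s.

27/13 m/s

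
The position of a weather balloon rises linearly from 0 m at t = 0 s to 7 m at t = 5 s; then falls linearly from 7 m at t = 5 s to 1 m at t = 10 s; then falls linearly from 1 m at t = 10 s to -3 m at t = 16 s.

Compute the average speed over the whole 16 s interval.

Average speed = (total path length)/(elapsed time); on a piecewise-linear x-t graph the path length is Σ|Δx|.
0–5 s: |Δx| = |7 − 0| = 7 m
5–10 s: |Δx| = |1 − 7| = 6 m
10–16 s: |Δx| = |-3 − 1| = 4 m
Total path = 17 m; average speed = 17/16 = 1.0625 m/s.

1.0625 m/s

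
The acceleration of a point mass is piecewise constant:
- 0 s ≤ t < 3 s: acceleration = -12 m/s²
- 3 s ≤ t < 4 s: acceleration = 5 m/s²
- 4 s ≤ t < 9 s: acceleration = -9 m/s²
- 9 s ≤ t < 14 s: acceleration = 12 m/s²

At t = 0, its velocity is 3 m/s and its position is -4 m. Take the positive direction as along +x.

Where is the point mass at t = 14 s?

On each constant-a segment, Δv = aΔt and Δx = v₀Δt + ½aΔt²; chain segment to segment.
0–3 s: v starts 3 m/s; Δx = 3·3 + ½·-12·3² = -45 m; v ends -33 m/s.
3–4 s: v starts -33 m/s; Δx = -33·1 + ½·5·1² = -30.5 m; v ends -28 m/s.
4–9 s: v starts -28 m/s; Δx = -28·5 + ½·-9·5² = -252.5 m; v ends -73 m/s.
9–14 s: v starts -73 m/s; Δx = -73·5 + ½·12·5² = -215 m; v ends -13 m/s.
x(14) = -4 + Σ Δx = -547 m.

-547 m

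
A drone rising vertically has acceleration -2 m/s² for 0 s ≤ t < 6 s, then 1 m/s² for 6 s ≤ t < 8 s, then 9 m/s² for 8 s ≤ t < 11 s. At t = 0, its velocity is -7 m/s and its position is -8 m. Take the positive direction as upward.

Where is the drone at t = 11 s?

-132.5 m

On each constant-a segment, Δv = aΔt and Δx = v₀Δt + ½aΔt²; chain segment to segment.
0–6 s: v starts -7 m/s; Δx = -7·6 + ½·-2·6² = -78 m; v ends -19 m/s.
6–8 s: v starts -19 m/s; Δx = -19·2 + ½·1·2² = -36 m; v ends -17 m/s.
8–11 s: v starts -17 m/s; Δx = -17·3 + ½·9·3² = -10.5 m; v ends 10 m/s.
x(11) = -8 + Σ Δx = -132.5 m.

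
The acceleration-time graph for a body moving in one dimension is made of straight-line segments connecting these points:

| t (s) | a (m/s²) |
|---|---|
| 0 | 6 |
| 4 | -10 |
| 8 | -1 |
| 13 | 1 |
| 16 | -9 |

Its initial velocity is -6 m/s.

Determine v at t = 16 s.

-48 m/s

Δv equals the area under the a-t graph; then v = v₀ + Δv.
0–4 s: ½(6 + -10)(4) = -8 m/s
4–8 s: ½(-10 + -1)(4) = -22 m/s
8–13 s: ½(-1 + 1)(5) = 0 m/s
13–16 s: ½(1 + -9)(3) = -12 m/s
Δv = -42 m/s, so v(16) = -6 + (-42) = -48 m/s.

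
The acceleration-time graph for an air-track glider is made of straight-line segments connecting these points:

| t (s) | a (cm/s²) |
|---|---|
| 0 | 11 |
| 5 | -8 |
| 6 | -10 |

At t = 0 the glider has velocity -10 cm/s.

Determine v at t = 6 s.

Δv equals the area under the a-t graph; then v = v₀ + Δv.
0–5 s: ½(11 + -8)(5) = 7.5 cm/s
5–6 s: ½(-8 + -10)(1) = -9 cm/s
Δv = -1.5 cm/s, so v(6) = -10 + (-1.5) = -11.5 cm/s.

-11.5 cm/s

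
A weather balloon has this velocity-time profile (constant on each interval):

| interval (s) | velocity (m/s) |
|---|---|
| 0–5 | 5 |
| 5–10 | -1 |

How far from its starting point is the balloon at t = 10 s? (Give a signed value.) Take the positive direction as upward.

20 m

Displacement is the signed area under the v-t curve.
0–5 s: 5 × 5 = 25 m
5–10 s: -1 × 5 = -5 m
Net displacement = 20 m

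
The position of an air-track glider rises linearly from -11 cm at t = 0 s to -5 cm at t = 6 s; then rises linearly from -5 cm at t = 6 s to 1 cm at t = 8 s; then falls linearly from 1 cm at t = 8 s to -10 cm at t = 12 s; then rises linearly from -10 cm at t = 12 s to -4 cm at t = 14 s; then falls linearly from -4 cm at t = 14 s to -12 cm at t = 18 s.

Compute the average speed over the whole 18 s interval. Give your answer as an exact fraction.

37/18 cm/s

Average speed = (total path length)/(elapsed time); on a piecewise-linear x-t graph the path length is Σ|Δx|.
0–6 s: |Δx| = |-5 − -11| = 6 cm
6–8 s: |Δx| = |1 − -5| = 6 cm
8–12 s: |Δx| = |-10 − 1| = 11 cm
12–14 s: |Δx| = |-4 − -10| = 6 cm
14–18 s: |Δx| = |-12 − -4| = 8 cm
Total path = 37 cm; average speed = 37/18 = 37/18 cm/s.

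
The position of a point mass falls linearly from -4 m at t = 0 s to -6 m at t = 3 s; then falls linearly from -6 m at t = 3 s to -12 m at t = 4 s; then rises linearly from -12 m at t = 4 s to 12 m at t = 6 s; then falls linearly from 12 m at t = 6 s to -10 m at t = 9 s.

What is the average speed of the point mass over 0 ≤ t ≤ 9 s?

Average speed = (total path length)/(elapsed time); on a piecewise-linear x-t graph the path length is Σ|Δx|.
0–3 s: |Δx| = |-6 − -4| = 2 m
3–4 s: |Δx| = |-12 − -6| = 6 m
4–6 s: |Δx| = |12 − -12| = 24 m
6–9 s: |Δx| = |-10 − 12| = 22 m
Total path = 54 m; average speed = 54/9 = 6 m/s.

6 m/s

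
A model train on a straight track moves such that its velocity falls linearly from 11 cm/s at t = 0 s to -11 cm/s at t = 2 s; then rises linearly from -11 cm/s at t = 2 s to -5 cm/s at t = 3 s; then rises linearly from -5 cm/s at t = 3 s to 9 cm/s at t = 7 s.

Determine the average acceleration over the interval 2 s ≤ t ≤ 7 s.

4 cm/s²

Average acceleration = Δv/Δt = (9 − -11)/(7 − 2) = 4 cm/s².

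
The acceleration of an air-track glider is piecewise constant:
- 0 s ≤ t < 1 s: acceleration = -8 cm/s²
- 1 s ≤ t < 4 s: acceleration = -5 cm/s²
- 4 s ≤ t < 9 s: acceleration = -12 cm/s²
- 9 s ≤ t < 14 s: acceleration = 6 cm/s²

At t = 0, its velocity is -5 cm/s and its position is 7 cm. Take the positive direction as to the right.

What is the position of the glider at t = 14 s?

On each constant-a segment, Δv = aΔt and Δx = v₀Δt + ½aΔt²; chain segment to segment.
0–1 s: v starts -5 cm/s; Δx = -5·1 + ½·-8·1² = -9 cm; v ends -13 cm/s.
1–4 s: v starts -13 cm/s; Δx = -13·3 + ½·-5·3² = -61.5 cm; v ends -28 cm/s.
4–9 s: v starts -28 cm/s; Δx = -28·5 + ½·-12·5² = -290 cm; v ends -88 cm/s.
9–14 s: v starts -88 cm/s; Δx = -88·5 + ½·6·5² = -365 cm; v ends -58 cm/s.
x(14) = 7 + Σ Δx = -718.5 cm.

-718.5 cm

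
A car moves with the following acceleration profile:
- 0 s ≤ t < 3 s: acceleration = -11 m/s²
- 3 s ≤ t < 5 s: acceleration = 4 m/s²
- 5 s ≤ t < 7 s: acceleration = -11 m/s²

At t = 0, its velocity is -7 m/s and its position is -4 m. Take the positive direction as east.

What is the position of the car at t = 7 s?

-232.5 m

On each constant-a segment, Δv = aΔt and Δx = v₀Δt + ½aΔt²; chain segment to segment.
0–3 s: v starts -7 m/s; Δx = -7·3 + ½·-11·3² = -70.5 m; v ends -40 m/s.
3–5 s: v starts -40 m/s; Δx = -40·2 + ½·4·2² = -72 m; v ends -32 m/s.
5–7 s: v starts -32 m/s; Δx = -32·2 + ½·-11·2² = -86 m; v ends -54 m/s.
x(7) = -4 + Σ Δx = -232.5 m.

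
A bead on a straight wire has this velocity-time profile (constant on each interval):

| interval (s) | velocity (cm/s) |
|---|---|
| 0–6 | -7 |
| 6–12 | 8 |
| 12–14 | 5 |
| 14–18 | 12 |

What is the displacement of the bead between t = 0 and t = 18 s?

Displacement is the signed area under the v-t curve.
0–6 s: -7 × 6 = -42 cm
6–12 s: 8 × 6 = 48 cm
12–14 s: 5 × 2 = 10 cm
14–18 s: 12 × 4 = 48 cm
Net displacement = 64 cm

64 cm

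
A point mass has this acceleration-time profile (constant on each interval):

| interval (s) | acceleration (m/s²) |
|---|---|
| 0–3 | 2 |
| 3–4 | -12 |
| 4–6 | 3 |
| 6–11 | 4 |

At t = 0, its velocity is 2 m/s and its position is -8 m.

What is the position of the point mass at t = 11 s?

On each constant-a segment, Δv = aΔt and Δx = v₀Δt + ½aΔt²; chain segment to segment.
0–3 s: v starts 2 m/s; Δx = 2·3 + ½·2·3² = 15 m; v ends 8 m/s.
3–4 s: v starts 8 m/s; Δx = 8·1 + ½·-12·1² = 2 m; v ends -4 m/s.
4–6 s: v starts -4 m/s; Δx = -4·2 + ½·3·2² = -2 m; v ends 2 m/s.
6–11 s: v starts 2 m/s; Δx = 2·5 + ½·4·5² = 60 m; v ends 22 m/s.
x(11) = -8 + Σ Δx = 67 m.

67 m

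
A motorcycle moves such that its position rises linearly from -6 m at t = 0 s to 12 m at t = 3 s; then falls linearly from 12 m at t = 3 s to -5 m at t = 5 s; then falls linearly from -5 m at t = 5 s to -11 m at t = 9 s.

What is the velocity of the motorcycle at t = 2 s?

Velocity is the slope of the x-t graph on 0–3 s: (12 − -6)/(3 − 0) = 6 m/s.

6 m/s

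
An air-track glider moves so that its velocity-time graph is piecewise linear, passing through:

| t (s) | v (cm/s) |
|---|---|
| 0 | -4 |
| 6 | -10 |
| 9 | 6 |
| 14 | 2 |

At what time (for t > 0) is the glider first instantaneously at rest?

t = 7.875 s

v changes sign on 6–9 s (from -10 to 6); the graph is linear there, so v = 0 at t = 6 + (10)·(9 − 6)/(6 − -10) = 7.875 s.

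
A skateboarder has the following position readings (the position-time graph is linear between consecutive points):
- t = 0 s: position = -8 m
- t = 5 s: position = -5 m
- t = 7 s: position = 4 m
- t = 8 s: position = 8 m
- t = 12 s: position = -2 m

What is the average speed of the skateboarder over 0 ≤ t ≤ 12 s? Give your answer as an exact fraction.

Average speed = (total path length)/(elapsed time); on a piecewise-linear x-t graph the path length is Σ|Δx|.
0–5 s: |Δx| = |-5 − -8| = 3 m
5–7 s: |Δx| = |4 − -5| = 9 m
7–8 s: |Δx| = |8 − 4| = 4 m
8–12 s: |Δx| = |-2 − 8| = 10 m
Total path = 26 m; average speed = 26/12 = 13/6 m/s.

13/6 m/s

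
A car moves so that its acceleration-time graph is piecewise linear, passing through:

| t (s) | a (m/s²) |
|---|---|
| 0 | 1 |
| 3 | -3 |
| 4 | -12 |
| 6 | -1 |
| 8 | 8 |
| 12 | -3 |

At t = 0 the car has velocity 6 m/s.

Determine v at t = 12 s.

Δv equals the area under the a-t graph; then v = v₀ + Δv.
0–3 s: ½(1 + -3)(3) = -3 m/s
3–4 s: ½(-3 + -12)(1) = -7.5 m/s
4–6 s: ½(-12 + -1)(2) = -13 m/s
6–8 s: ½(-1 + 8)(2) = 7 m/s
8–12 s: ½(8 + -3)(4) = 10 m/s
Δv = -6.5 m/s, so v(12) = 6 + (-6.5) = -0.5 m/s.

-0.5 m/s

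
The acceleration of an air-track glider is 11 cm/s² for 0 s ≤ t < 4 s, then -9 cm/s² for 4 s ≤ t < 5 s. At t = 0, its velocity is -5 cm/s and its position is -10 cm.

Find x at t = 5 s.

92.5 cm

On each constant-a segment, Δv = aΔt and Δx = v₀Δt + ½aΔt²; chain segment to segment.
0–4 s: v starts -5 cm/s; Δx = -5·4 + ½·11·4² = 68 cm; v ends 39 cm/s.
4–5 s: v starts 39 cm/s; Δx = 39·1 + ½·-9·1² = 34.5 cm; v ends 30 cm/s.
x(5) = -10 + Σ Δx = 92.5 cm.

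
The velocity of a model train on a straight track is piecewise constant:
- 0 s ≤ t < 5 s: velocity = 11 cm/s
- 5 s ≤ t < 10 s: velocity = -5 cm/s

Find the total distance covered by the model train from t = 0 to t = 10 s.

Total distance travelled is ∫|v| dt — sum the magnitudes of each area piece.
0–5 s: |11| × 5 = 55 cm
5–10 s: |-5| × 5 = 25 cm
Total distance = 80 cm

80 cm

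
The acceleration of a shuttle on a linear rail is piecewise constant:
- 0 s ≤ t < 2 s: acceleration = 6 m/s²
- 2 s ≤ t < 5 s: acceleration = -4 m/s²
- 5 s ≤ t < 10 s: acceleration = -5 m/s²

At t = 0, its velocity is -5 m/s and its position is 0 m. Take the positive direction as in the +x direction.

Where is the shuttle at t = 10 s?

-82.5 m

On each constant-a segment, Δv = aΔt and Δx = v₀Δt + ½aΔt²; chain segment to segment.
0–2 s: v starts -5 m/s; Δx = -5·2 + ½·6·2² = 2 m; v ends 7 m/s.
2–5 s: v starts 7 m/s; Δx = 7·3 + ½·-4·3² = 3 m; v ends -5 m/s.
5–10 s: v starts -5 m/s; Δx = -5·5 + ½·-5·5² = -87.5 m; v ends -30 m/s.
x(10) = 0 + Σ Δx = -82.5 m.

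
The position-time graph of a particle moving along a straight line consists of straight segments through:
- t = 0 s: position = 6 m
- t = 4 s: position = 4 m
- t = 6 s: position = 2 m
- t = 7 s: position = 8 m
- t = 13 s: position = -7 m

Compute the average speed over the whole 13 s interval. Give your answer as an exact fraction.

Average speed = (total path length)/(elapsed time); on a piecewise-linear x-t graph the path length is Σ|Δx|.
0–4 s: |Δx| = |4 − 6| = 2 m
4–6 s: |Δx| = |2 − 4| = 2 m
6–7 s: |Δx| = |8 − 2| = 6 m
7–13 s: |Δx| = |-7 − 8| = 15 m
Total path = 25 m; average speed = 25/13 = 25/13 m/s.

25/13 m/s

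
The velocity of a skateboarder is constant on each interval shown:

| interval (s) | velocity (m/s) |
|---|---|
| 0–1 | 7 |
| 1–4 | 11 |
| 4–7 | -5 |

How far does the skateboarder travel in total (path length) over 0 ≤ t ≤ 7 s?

Total distance travelled is ∫|v| dt — sum the magnitudes of each area piece.
0–1 s: |7| × 1 = 7 m
1–4 s: |11| × 3 = 33 m
4–7 s: |-5| × 3 = 15 m
Total distance = 55 m

55 m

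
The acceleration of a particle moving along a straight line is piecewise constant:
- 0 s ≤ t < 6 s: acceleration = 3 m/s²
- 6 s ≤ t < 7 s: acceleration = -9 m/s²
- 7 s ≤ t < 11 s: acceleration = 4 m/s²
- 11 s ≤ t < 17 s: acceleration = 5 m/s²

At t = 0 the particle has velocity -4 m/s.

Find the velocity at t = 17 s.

51 m/s

Δv equals the area under the a-t graph; then v = v₀ + Δv.
0–6 s: 3 × 6 = 18 m/s
6–7 s: -9 × 1 = -9 m/s
7–11 s: 4 × 4 = 16 m/s
11–17 s: 5 × 6 = 30 m/s
Δv = 55 m/s, so v(17) = -4 + (55) = 51 m/s.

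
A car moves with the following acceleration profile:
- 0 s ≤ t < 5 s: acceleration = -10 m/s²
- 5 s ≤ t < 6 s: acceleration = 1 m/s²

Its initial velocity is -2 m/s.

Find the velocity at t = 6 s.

Δv equals the area under the a-t graph; then v = v₀ + Δv.
0–5 s: -10 × 5 = -50 m/s
5–6 s: 1 × 1 = 1 m/s
Δv = -49 m/s, so v(6) = -2 + (-49) = -51 m/s.

-51 m/s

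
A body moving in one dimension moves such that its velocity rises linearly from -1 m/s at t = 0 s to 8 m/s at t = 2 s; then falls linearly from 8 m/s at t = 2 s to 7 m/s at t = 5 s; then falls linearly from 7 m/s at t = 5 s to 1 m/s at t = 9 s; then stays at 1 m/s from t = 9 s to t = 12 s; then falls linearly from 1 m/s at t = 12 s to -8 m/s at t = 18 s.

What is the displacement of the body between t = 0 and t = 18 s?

Net displacement equals the area under the velocity-time graph (areas below the axis count negative).
0–2 s: ½(-1 + 8)(2) = 7 m
2–5 s: ½(8 + 7)(3) = 22.5 m
5–9 s: ½(7 + 1)(4) = 16 m
9–12 s: 1 × 3 = 3 m
12–18 s: ½(1 + -8)(6) = -21 m
Net displacement = 27.5 m

27.5 m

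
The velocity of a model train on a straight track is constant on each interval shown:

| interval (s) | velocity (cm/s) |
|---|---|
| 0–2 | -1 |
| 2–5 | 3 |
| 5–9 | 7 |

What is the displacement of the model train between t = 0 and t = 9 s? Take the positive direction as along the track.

35 cm

Displacement is the signed area under the v-t curve.
0–2 s: -1 × 2 = -2 cm
2–5 s: 3 × 3 = 9 cm
5–9 s: 7 × 4 = 28 cm
Net displacement = 35 cm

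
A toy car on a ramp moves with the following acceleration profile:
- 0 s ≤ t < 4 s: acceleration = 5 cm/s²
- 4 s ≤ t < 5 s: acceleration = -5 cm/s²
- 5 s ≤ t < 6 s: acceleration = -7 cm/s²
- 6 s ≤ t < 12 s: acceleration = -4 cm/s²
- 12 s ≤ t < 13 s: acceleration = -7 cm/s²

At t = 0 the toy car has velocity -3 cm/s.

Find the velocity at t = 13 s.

-26 cm/s

Δv equals the area under the a-t graph; then v = v₀ + Δv.
0–4 s: 5 × 4 = 20 cm/s
4–5 s: -5 × 1 = -5 cm/s
5–6 s: -7 × 1 = -7 cm/s
6–12 s: -4 × 6 = -24 cm/s
12–13 s: -7 × 1 = -7 cm/s
Δv = -23 cm/s, so v(13) = -3 + (-23) = -26 cm/s.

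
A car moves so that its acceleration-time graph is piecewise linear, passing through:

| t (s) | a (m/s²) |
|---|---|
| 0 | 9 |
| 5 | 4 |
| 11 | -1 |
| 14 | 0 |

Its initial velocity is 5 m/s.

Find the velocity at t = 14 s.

Δv equals the area under the a-t graph; then v = v₀ + Δv.
0–5 s: ½(9 + 4)(5) = 32.5 m/s
5–11 s: ½(4 + -1)(6) = 9 m/s
11–14 s: ½(-1 + 0)(3) = -1.5 m/s
Δv = 40 m/s, so v(14) = 5 + (40) = 45 m/s.

45 m/s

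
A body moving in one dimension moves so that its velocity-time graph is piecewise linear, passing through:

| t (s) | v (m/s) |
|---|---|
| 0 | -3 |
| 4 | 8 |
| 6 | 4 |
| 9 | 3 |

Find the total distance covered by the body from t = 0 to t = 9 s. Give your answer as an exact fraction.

787/22 m

Distance (not displacement) is the total path length: add the absolute areas under v-t.
0–4 s: v = 0 at t = 12/11 s; triangle areas 18/11 + 128/11 = 146/11 m
4–6 s: |½(8 + 4)(2)| = 12 m
6–9 s: |½(4 + 3)(3)| = 10.5 m
Total distance = 787/22 m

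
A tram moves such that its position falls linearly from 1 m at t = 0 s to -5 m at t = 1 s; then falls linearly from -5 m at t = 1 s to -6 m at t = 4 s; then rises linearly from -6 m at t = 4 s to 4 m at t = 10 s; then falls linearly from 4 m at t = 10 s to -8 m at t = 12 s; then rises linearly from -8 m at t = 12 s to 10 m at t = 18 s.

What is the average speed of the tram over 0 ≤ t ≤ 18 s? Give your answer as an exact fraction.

47/18 m/s

Average speed = (total path length)/(elapsed time); on a piecewise-linear x-t graph the path length is Σ|Δx|.
0–1 s: |Δx| = |-5 − 1| = 6 m
1–4 s: |Δx| = |-6 − -5| = 1 m
4–10 s: |Δx| = |4 − -6| = 10 m
10–12 s: |Δx| = |-8 − 4| = 12 m
12–18 s: |Δx| = |10 − -8| = 18 m
Total path = 47 m; average speed = 47/18 = 47/18 m/s.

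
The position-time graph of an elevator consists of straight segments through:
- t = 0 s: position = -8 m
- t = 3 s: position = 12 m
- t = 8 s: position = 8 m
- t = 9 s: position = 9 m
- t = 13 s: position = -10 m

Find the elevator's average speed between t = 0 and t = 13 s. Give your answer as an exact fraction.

44/13 m/s

Average speed = (total path length)/(elapsed time); on a piecewise-linear x-t graph the path length is Σ|Δx|.
0–3 s: |Δx| = |12 − -8| = 20 m
3–8 s: |Δx| = |8 − 12| = 4 m
8–9 s: |Δx| = |9 − 8| = 1 m
9–13 s: |Δx| = |-10 − 9| = 19 m
Total path = 44 m; average speed = 44/13 = 44/13 m/s.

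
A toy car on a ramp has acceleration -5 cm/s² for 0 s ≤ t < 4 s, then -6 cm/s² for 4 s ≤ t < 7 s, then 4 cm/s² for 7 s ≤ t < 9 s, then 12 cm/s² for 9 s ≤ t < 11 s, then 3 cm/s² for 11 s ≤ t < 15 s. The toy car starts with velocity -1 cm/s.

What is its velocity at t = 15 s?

5 cm/s

Δv equals the area under the a-t graph; then v = v₀ + Δv.
0–4 s: -5 × 4 = -20 cm/s
4–7 s: -6 × 3 = -18 cm/s
7–9 s: 4 × 2 = 8 cm/s
9–11 s: 12 × 2 = 24 cm/s
11–15 s: 3 × 4 = 12 cm/s
Δv = 6 cm/s, so v(15) = -1 + (6) = 5 cm/s.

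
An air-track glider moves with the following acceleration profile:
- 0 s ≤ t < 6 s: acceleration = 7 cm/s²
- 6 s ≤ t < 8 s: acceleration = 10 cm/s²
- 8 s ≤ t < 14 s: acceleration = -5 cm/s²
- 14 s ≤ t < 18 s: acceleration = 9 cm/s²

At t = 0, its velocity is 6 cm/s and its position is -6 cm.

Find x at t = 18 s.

814 cm

On each constant-a segment, Δv = aΔt and Δx = v₀Δt + ½aΔt²; chain segment to segment.
0–6 s: v starts 6 cm/s; Δx = 6·6 + ½·7·6² = 162 cm; v ends 48 cm/s.
6–8 s: v starts 48 cm/s; Δx = 48·2 + ½·10·2² = 116 cm; v ends 68 cm/s.
8–14 s: v starts 68 cm/s; Δx = 68·6 + ½·-5·6² = 318 cm; v ends 38 cm/s.
14–18 s: v starts 38 cm/s; Δx = 38·4 + ½·9·4² = 224 cm; v ends 74 cm/s.
x(18) = -6 + Σ Δx = 814 cm.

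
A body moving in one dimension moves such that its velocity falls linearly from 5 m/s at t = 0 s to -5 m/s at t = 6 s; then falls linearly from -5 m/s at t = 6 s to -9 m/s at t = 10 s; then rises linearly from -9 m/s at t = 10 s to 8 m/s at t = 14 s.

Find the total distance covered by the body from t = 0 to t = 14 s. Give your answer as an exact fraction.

Distance (not displacement) is the total path length: add the absolute areas under v-t.
0–6 s: v = 0 at t = 3 s; triangle areas 7.5 + 7.5 = 15 m
6–10 s: |½(-5 + -9)(4)| = 28 m
10–14 s: v = 0 at t = 206/17 s; triangle areas 162/17 + 128/17 = 290/17 m
Total distance = 1021/17 m

1021/17 m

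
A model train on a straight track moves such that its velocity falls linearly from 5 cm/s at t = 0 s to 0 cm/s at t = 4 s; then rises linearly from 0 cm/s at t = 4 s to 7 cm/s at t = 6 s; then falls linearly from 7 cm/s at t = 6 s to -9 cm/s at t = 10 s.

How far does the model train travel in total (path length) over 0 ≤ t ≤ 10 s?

33.25 cm

Total distance travelled is ∫|v| dt — sum the magnitudes of each area piece.
0–4 s: |½(5 + 0)(4)| = 10 cm
4–6 s: |½(0 + 7)(2)| = 7 cm
6–10 s: v = 0 at t = 7.75 s; triangle areas 6.125 + 10.125 = 16.25 cm
Total distance = 33.25 cm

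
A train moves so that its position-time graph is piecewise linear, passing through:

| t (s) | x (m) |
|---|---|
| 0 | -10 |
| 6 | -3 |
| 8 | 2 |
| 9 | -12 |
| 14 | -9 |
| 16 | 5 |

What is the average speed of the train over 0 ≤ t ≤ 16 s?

2.6875 m/s

Average speed = (total path length)/(elapsed time); on a piecewise-linear x-t graph the path length is Σ|Δx|.
0–6 s: |Δx| = |-3 − -10| = 7 m
6–8 s: |Δx| = |2 − -3| = 5 m
8–9 s: |Δx| = |-12 − 2| = 14 m
9–14 s: |Δx| = |-9 − -12| = 3 m
14–16 s: |Δx| = |5 − -9| = 14 m
Total path = 43 m; average speed = 43/16 = 2.6875 m/s.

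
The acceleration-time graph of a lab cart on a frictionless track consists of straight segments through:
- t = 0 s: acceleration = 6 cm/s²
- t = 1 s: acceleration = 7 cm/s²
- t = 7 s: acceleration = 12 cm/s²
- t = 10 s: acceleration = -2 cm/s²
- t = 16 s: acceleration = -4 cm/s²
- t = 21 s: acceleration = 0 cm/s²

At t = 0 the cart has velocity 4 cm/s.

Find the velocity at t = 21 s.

54.5 cm/s

Δv equals the area under the a-t graph; then v = v₀ + Δv.
0–1 s: ½(6 + 7)(1) = 6.5 cm/s
1–7 s: ½(7 + 12)(6) = 57 cm/s
7–10 s: ½(12 + -2)(3) = 15 cm/s
10–16 s: ½(-2 + -4)(6) = -18 cm/s
16–21 s: ½(-4 + 0)(5) = -10 cm/s
Δv = 50.5 cm/s, so v(21) = 4 + (50.5) = 54.5 cm/s.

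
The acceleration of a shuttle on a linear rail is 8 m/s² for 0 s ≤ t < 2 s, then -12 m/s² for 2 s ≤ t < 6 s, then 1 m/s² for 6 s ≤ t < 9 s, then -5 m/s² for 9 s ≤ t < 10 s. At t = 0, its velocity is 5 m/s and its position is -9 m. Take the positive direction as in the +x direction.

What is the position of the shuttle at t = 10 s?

On each constant-a segment, Δv = aΔt and Δx = v₀Δt + ½aΔt²; chain segment to segment.
0–2 s: v starts 5 m/s; Δx = 5·2 + ½·8·2² = 26 m; v ends 21 m/s.
2–6 s: v starts 21 m/s; Δx = 21·4 + ½·-12·4² = -12 m; v ends -27 m/s.
6–9 s: v starts -27 m/s; Δx = -27·3 + ½·1·3² = -76.5 m; v ends -24 m/s.
9–10 s: v starts -24 m/s; Δx = -24·1 + ½·-5·1² = -26.5 m; v ends -29 m/s.
x(10) = -9 + Σ Δx = -98 m.

-98 m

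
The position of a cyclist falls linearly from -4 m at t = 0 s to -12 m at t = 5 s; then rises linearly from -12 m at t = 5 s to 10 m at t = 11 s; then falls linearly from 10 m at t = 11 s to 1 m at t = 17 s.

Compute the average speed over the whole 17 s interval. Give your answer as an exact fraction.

39/17 m/s

Average speed = (total path length)/(elapsed time); on a piecewise-linear x-t graph the path length is Σ|Δx|.
0–5 s: |Δx| = |-12 − -4| = 8 m
5–11 s: |Δx| = |10 − -12| = 22 m
11–17 s: |Δx| = |1 − 10| = 9 m
Total path = 39 m; average speed = 39/17 = 39/17 m/s.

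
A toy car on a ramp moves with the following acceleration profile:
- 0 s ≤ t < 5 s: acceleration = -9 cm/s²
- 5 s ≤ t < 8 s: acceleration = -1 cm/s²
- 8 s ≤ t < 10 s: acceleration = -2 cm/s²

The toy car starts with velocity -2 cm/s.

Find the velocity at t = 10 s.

-54 cm/s

Δv equals the area under the a-t graph; then v = v₀ + Δv.
0–5 s: -9 × 5 = -45 cm/s
5–8 s: -1 × 3 = -3 cm/s
8–10 s: -2 × 2 = -4 cm/s
Δv = -52 cm/s, so v(10) = -2 + (-52) = -54 cm/s.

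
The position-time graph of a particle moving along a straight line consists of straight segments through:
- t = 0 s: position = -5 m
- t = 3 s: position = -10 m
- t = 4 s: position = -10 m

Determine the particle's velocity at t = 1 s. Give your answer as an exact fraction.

Velocity is the slope of the x-t graph on 0–3 s: (-10 − -5)/(3 − 0) = -5/3 m/s.

-5/3 m/s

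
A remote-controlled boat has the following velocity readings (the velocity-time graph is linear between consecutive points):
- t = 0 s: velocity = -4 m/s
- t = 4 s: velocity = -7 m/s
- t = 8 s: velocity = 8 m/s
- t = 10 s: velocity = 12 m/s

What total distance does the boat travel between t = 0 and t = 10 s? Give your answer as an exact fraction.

856/15 m

Total distance travelled is ∫|v| dt — sum the magnitudes of each area piece.
0–4 s: |½(-4 + -7)(4)| = 22 m
4–8 s: v = 0 at t = 88/15 s; triangle areas 98/15 + 128/15 = 226/15 m
8–10 s: |½(8 + 12)(2)| = 20 m
Total distance = 856/15 m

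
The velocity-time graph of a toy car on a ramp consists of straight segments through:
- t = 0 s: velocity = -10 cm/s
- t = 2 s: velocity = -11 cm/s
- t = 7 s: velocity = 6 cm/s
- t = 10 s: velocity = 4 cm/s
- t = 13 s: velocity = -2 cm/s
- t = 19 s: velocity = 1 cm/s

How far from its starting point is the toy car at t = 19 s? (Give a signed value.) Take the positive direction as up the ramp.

Displacement is the signed area under the v-t curve.
0–2 s: ½(-10 + -11)(2) = -21 cm
2–7 s: ½(-11 + 6)(5) = -12.5 cm
7–10 s: ½(6 + 4)(3) = 15 cm
10–13 s: ½(4 + -2)(3) = 3 cm
13–19 s: ½(-2 + 1)(6) = -3 cm
Net displacement = -18.5 cm

-18.5 cm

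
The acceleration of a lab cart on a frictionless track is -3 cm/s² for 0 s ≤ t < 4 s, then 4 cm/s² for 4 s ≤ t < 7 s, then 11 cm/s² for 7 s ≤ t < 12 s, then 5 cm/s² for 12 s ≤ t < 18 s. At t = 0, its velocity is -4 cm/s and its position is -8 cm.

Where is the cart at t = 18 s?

435.5 cm

On each constant-a segment, Δv = aΔt and Δx = v₀Δt + ½aΔt²; chain segment to segment.
0–4 s: v starts -4 cm/s; Δx = -4·4 + ½·-3·4² = -40 cm; v ends -16 cm/s.
4–7 s: v starts -16 cm/s; Δx = -16·3 + ½·4·3² = -30 cm; v ends -4 cm/s.
7–12 s: v starts -4 cm/s; Δx = -4·5 + ½·11·5² = 117.5 cm; v ends 51 cm/s.
12–18 s: v starts 51 cm/s; Δx = 51·6 + ½·5·6² = 396 cm; v ends 81 cm/s.
x(18) = -8 + Σ Δx = 435.5 cm.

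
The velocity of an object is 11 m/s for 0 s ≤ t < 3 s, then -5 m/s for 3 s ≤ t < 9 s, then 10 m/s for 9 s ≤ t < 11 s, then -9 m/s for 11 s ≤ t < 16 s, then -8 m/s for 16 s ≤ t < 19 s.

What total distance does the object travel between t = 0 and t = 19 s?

152 m

Total distance travelled is ∫|v| dt — sum the magnitudes of each area piece.
0–3 s: |11| × 3 = 33 m
3–9 s: |-5| × 6 = 30 m
9–11 s: |10| × 2 = 20 m
11–16 s: |-9| × 5 = 45 m
16–19 s: |-8| × 3 = 24 m
Total distance = 152 m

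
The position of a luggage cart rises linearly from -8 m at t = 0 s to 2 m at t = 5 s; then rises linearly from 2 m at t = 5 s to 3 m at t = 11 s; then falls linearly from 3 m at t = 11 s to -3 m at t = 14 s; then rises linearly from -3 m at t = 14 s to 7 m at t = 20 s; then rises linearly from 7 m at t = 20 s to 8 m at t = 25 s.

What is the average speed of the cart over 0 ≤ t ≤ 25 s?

Average speed = (total path length)/(elapsed time); on a piecewise-linear x-t graph the path length is Σ|Δx|.
0–5 s: |Δx| = |2 − -8| = 10 m
5–11 s: |Δx| = |3 − 2| = 1 m
11–14 s: |Δx| = |-3 − 3| = 6 m
14–20 s: |Δx| = |7 − -3| = 10 m
20–25 s: |Δx| = |8 − 7| = 1 m
Total path = 28 m; average speed = 28/25 = 1.12 m/s.

1.12 m/s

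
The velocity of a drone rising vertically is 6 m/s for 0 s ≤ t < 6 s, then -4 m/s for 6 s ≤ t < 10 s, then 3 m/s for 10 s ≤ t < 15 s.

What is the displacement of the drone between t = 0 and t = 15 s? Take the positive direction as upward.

35 m

Displacement is the signed area under the v-t curve.
0–6 s: 6 × 6 = 36 m
6–10 s: -4 × 4 = -16 m
10–15 s: 3 × 5 = 15 m
Net displacement = 35 m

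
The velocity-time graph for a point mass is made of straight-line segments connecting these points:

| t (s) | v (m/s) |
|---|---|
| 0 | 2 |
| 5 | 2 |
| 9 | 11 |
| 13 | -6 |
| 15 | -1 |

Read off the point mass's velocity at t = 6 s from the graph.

4.25 m/s

On 5–9 s the graph is linear from 2 to 11 m/s: v(6) = 2 + (11 − 2)·(6 − 5)/(9 − 5) = 4.25 m/s.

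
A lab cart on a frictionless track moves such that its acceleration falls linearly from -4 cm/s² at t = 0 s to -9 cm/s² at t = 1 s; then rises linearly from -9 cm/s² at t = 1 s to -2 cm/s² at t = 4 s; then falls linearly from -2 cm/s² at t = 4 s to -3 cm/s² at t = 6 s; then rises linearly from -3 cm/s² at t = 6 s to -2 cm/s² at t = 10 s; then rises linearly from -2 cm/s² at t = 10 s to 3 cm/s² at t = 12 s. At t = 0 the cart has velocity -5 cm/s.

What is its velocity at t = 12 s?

-42 cm/s

Δv equals the area under the a-t graph; then v = v₀ + Δv.
0–1 s: ½(-4 + -9)(1) = -6.5 cm/s
1–4 s: ½(-9 + -2)(3) = -16.5 cm/s
4–6 s: ½(-2 + -3)(2) = -5 cm/s
6–10 s: ½(-3 + -2)(4) = -10 cm/s
10–12 s: ½(-2 + 3)(2) = 1 cm/s
Δv = -37 cm/s, so v(12) = -5 + (-37) = -42 cm/s.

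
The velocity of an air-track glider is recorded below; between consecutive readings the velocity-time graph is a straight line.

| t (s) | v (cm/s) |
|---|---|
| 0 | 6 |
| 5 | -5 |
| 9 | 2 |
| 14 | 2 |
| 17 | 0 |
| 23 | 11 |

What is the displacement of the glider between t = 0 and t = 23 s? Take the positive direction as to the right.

Net displacement equals the area under the velocity-time graph (areas below the axis count negative).
0–5 s: ½(6 + -5)(5) = 2.5 cm
5–9 s: ½(-5 + 2)(4) = -6 cm
9–14 s: 2 × 5 = 10 cm
14–17 s: ½(2 + 0)(3) = 3 cm
17–23 s: ½(0 + 11)(6) = 33 cm
Net displacement = 42.5 cm

42.5 cm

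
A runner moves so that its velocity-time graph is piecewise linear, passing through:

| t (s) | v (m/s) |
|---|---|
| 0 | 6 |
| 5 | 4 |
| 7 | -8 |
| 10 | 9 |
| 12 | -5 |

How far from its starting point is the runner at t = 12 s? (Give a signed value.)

Net displacement equals the area under the velocity-time graph (areas below the axis count negative).
0–5 s: ½(6 + 4)(5) = 25 m
5–7 s: ½(4 + -8)(2) = -4 m
7–10 s: ½(-8 + 9)(3) = 1.5 m
10–12 s: ½(9 + -5)(2) = 4 m
Net displacement = 26.5 m

26.5 m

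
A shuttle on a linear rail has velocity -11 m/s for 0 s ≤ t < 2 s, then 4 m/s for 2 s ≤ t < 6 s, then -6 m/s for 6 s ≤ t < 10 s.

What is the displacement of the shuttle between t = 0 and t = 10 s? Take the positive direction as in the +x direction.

Net displacement equals the area under the velocity-time graph (areas below the axis count negative).
0–2 s: -11 × 2 = -22 m
2–6 s: 4 × 4 = 16 m
6–10 s: -6 × 4 = -24 m
Net displacement = -30 m

-30 m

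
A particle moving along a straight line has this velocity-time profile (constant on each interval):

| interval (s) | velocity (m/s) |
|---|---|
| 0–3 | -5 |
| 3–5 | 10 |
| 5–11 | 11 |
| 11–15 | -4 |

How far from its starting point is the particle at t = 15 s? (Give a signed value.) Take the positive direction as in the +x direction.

55 m

Displacement is the signed area under the v-t curve.
0–3 s: -5 × 3 = -15 m
3–5 s: 10 × 2 = 20 m
5–11 s: 11 × 6 = 66 m
11–15 s: -4 × 4 = -16 m
Net displacement = 55 m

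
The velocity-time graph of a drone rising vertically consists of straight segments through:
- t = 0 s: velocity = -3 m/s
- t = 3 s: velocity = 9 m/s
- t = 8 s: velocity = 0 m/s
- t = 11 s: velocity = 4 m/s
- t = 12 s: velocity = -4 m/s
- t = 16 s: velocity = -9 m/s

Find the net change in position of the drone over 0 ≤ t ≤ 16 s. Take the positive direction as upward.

11.5 m

Displacement is the signed area under the v-t curve.
0–3 s: ½(-3 + 9)(3) = 9 m
3–8 s: ½(9 + 0)(5) = 22.5 m
8–11 s: ½(0 + 4)(3) = 6 m
11–12 s: ½(4 + -4)(1) = 0 m
12–16 s: ½(-4 + -9)(4) = -26 m
Net displacement = 11.5 m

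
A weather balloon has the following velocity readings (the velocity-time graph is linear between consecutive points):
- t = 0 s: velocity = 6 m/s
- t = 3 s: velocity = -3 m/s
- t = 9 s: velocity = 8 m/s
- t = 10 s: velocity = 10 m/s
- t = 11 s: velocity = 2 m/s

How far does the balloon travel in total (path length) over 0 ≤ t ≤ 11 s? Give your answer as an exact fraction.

Total distance travelled is ∫|v| dt — sum the magnitudes of each area piece.
0–3 s: v = 0 at t = 2 s; triangle areas 6 + 1.5 = 7.5 m
3–9 s: v = 0 at t = 51/11 s; triangle areas 27/11 + 192/11 = 219/11 m
9–10 s: |½(8 + 10)(1)| = 9 m
10–11 s: |½(10 + 2)(1)| = 6 m
Total distance = 933/22 m

933/22 m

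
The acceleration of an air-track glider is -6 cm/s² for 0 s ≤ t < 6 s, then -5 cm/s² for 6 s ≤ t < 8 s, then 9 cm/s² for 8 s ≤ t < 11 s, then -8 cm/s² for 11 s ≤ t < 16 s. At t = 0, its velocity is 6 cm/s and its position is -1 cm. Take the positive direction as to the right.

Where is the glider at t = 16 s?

On each constant-a segment, Δv = aΔt and Δx = v₀Δt + ½aΔt²; chain segment to segment.
0–6 s: v starts 6 cm/s; Δx = 6·6 + ½·-6·6² = -72 cm; v ends -30 cm/s.
6–8 s: v starts -30 cm/s; Δx = -30·2 + ½·-5·2² = -70 cm; v ends -40 cm/s.
8–11 s: v starts -40 cm/s; Δx = -40·3 + ½·9·3² = -79.5 cm; v ends -13 cm/s.
11–16 s: v starts -13 cm/s; Δx = -13·5 + ½·-8·5² = -165 cm; v ends -53 cm/s.
x(16) = -1 + Σ Δx = -387.5 cm.

-387.5 cm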